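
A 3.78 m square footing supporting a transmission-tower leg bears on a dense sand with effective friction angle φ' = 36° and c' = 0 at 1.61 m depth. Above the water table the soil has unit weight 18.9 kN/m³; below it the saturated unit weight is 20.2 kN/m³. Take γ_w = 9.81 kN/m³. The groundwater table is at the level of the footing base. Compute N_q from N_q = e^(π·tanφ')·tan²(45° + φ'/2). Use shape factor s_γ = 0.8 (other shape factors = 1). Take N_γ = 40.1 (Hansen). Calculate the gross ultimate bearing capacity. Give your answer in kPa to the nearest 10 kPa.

tan36° = 0.7265, so N_q = e^(π×0.7265)·tan²(63°) = 9.801 × 3.852 = 37.75.
q = γ·D_f = 18.9 × 1.61 = 30.429 kPa.
For the ½γBN_γ term take γ' = 20.2 − 9.81 = 10.39 kN/m³ (soil below base is submerged).
q·N_q = 30.429 × 37.752 = 1148.8 kPa
0.5·γ·B·N_γ·s_γ = 0.5 × 10.39 × 3.78 × 40.1 × 0.8 = 629.96 kPa
q_ult = 1148.8 + 629.96 = 1778.7 kPa.

q_ult ≈ 1780 kPa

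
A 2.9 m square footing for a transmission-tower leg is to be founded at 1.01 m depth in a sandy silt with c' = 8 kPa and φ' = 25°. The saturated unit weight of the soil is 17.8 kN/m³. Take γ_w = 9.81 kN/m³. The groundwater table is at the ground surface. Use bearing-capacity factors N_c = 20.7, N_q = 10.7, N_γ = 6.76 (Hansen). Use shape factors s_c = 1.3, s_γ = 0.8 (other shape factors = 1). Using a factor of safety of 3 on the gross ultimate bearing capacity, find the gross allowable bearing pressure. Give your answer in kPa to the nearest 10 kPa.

q_all ≈ 120 kPa

Water table at ground surface, so effective unit weight γ' = 17.8 − 9.81 = 7.99 kN/m³ is used throughout; overburden q = 7.99 × 1.01 = 8.0699 kPa; the same γ' applies in the ½γBN_γ term.
Cohesion term c·N_c·s_c = 8 × 20.7 × 1.3 = 215.28 kPa; surcharge term q·N_q = 8.0699 × 10.7 = 86.348 kPa; self-weight term 0.5·γ·B·N_γ·s_γ = 0.5 × 7.99 × 2.9 × 6.76 × 0.8 = 62.654 kPa.
q_ult = 215.28 + 86.348 + 62.654 = 364.28 kPa.
q_all = 364.28 / 3 = 121.43 kPa.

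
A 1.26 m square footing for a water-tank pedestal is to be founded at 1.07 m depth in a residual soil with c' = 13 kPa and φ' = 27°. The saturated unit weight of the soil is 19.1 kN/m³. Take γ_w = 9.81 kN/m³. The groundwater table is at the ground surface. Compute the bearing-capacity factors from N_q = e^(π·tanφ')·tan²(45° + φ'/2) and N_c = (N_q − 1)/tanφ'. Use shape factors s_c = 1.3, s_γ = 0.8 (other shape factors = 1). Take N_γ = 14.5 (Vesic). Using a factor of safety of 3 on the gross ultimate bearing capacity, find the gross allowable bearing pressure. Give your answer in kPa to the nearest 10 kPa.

q_all ≈ 200 kPa

N_q = e^(π·tan27°)·tan²(58.5°) = 13.2; N_c = (N_q − 1)/tanφ' = 23.94.
With the water table at the surface the whole profile is submerged: γ' = 19.1 − 9.81 = 9.29 kN/m³, so q = γ'·D_f = 9.9403 kPa; the same γ' applies in the ½γBN_γ term.
q_ult = c·N_c·s_c + q·N_q + 0.5·γ·B·N_γ·s_γ
     = 13 × 23.942 × 1.3 + 9.9403 × 13.199 + 0.5 × 9.29 × 1.26 × 14.5 × 0.8
     = 404.62 + 131.2 + 67.891 = 603.72 kPa.
q_all = 603.72 / 3 = 201.24 kPa.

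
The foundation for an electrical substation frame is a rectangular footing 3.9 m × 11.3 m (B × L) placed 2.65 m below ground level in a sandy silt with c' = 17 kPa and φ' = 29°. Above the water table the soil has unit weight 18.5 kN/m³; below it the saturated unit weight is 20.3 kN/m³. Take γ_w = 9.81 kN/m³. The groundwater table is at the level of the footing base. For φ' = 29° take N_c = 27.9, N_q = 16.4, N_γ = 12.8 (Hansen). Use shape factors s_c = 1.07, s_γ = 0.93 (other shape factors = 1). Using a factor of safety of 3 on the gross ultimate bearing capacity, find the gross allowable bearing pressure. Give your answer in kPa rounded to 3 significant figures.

q_all ≈ 518 kPa

Effective surcharge at the founding depth q = γ·D_f = 18.5 × 2.65 = 49.025 kPa.
The water table coincides with the base, so in the self-weight term γ → γ' = 10.49 kN/m³.
q_ult = c·N_c·s_c + q·N_q + 0.5·γ·B·N_γ·s_γ
     = 17 × 27.9 × 1.07 + 49.025 × 16.4 + 0.5 × 10.49 × 3.9 × 12.8 × 0.93
     = 507.5 + 804.01 + 243.5 = 1555 kPa.
q_all = 1555 / 3 = 518.34 kPa.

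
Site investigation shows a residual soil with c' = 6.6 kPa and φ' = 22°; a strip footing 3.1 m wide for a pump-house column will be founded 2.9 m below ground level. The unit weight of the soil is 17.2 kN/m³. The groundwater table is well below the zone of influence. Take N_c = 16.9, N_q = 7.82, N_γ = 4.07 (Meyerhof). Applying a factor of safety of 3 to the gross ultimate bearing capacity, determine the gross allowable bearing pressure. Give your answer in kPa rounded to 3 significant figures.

q_all ≈ 203 kPa

q = γ·D_f = 17.2 × 2.9 = 49.88 kPa.
c·N_c = 6.6 × 16.9 = 111.54 kPa
q·N_q = 49.88 × 7.82 = 390.06 kPa
0.5·γ·B·N_γ = 0.5 × 17.2 × 3.1 × 4.07 = 108.51 kPa
q_ult = 111.54 + 390.06 + 108.51 = 610.11 kPa.
q_all = q_ult / FS = 610.11 / 3 = 203.37 kPa.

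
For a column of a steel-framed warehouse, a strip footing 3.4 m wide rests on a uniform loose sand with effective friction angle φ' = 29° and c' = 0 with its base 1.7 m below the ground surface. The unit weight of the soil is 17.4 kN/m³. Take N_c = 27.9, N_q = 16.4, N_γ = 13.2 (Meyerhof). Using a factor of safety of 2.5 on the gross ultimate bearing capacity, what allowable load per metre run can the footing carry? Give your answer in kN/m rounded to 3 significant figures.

Overburden at base level: q = 17.4 × 1.7 = 29.58 kPa.
Surcharge term q·N_q = 29.58 × 16.4 = 485.11 kPa; self-weight term 0.5·γ·B·N_γ = 0.5 × 17.4 × 3.4 × 13.2 = 390.46 kPa.
q_ult = 485.11 + 390.46 = 875.57 kPa.
Gross allowable pressure q_all = 875.57 / 2.5 = 350.23 kPa.
Allowable wall load = q_all × B = 350.23 × 3.4 = 1190.8 kN per metre run.

≈ 1190 kN/m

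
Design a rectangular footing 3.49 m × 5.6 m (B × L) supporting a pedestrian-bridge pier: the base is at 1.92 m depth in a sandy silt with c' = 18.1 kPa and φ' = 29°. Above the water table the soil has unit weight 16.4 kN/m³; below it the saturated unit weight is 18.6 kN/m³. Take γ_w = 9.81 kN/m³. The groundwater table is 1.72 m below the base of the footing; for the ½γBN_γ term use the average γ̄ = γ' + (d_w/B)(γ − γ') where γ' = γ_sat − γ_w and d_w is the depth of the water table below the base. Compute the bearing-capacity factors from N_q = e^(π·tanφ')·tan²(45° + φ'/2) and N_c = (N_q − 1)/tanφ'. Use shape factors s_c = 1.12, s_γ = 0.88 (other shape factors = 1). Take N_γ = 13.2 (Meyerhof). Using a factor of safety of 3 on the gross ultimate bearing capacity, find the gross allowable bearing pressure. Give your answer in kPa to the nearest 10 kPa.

q_all ≈ 450 kPa

N_q = e^(π·tan29°)·tan²(59.5°) = 16.44; N_c = (N_q − 1)/tanφ' = 27.86.
Overburden at base level: q = 16.4 × 1.92 = 31.488 kPa.
The water table is 1.72 m below the base (< B = 3.49 m), so the ½γBN_γ term uses γ̄ = γ' + (d_w/B)(γ − γ') = 8.79 + (1.72/3.49)(16.4 − 8.79) = 12.54 kN/m³.
Cohesion term c·N_c·s_c = 18.1 × 27.86 × 1.12 = 564.79 kPa; surcharge term q·N_q = 31.488 × 16.443 = 517.77 kPa; self-weight term 0.5·γ·B·N_γ·s_γ = 0.5 × 12.54 × 3.49 × 13.2 × 0.88 = 254.19 kPa.
q_ult = 564.79 + 517.77 + 254.19 = 1336.7 kPa.
q_all = 1336.7 / 3 = 445.58 kPa.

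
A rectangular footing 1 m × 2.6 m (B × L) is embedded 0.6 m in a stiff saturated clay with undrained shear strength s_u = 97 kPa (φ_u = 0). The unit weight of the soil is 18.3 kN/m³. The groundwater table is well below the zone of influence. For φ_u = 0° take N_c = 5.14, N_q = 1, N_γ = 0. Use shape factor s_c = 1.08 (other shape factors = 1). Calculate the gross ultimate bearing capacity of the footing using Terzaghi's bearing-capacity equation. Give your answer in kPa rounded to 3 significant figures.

q_ult ≈ 549 kPa

Effective surcharge at the founding depth q = γ·D_f = 18.3 × 0.6 = 10.98 kPa.
q_ult = c·N_c·s_c + q·N_q
     = 97 × 5.14 × 1.08 + 10.98 × 1
     = 538.47 + 10.98 = 549.45 kPa.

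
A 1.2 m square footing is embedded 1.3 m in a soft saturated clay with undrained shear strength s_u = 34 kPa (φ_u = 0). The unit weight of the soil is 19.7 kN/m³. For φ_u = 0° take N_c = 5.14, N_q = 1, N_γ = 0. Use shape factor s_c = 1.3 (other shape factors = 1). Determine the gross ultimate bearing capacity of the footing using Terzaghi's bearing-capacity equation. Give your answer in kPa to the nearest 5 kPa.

q_ult ≈ 255 kPa

Effective surcharge at the founding depth q = γ·D_f = 19.7 × 1.3 = 25.61 kPa.
q_ult = c·N_c·s_c + q·N_q
     = 34 × 5.14 × 1.3 + 25.61 × 1
     = 227.19 + 25.61 = 252.8 kPa.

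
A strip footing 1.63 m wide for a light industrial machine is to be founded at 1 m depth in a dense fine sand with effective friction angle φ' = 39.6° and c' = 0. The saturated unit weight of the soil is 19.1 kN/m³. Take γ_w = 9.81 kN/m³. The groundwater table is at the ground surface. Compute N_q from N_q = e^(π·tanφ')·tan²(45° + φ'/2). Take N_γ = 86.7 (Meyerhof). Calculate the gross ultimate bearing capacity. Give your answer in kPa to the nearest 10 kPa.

tan39.6° = 0.8273, so N_q = e^(π×0.8273)·tan²(64.8°) = 13.45 × 4.516 = 60.74.
γ' = 19.1 − 9.81 = 9.29 kN/m³ (submerged throughout). q = 9.29 × 1 = 9.29 kPa; the same γ' applies in the ½γBN_γ term.
q·N_q = 9.29 × 60.74 = 564.27 kPa
0.5·γ·B·N_γ = 0.5 × 9.29 × 1.63 × 86.7 = 656.44 kPa
q_ult = 564.27 + 656.44 = 1220.7 kPa.

q_ult ≈ 1220 kPa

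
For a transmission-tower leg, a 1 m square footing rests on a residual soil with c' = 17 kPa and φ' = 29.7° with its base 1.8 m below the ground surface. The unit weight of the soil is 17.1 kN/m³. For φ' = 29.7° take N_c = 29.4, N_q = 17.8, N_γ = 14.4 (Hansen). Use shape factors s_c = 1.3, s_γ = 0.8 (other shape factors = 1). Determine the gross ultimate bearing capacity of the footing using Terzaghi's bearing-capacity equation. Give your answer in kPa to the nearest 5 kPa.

q_ult ≈ 1295 kPa

Effective surcharge at the founding depth q = γ·D_f = 17.1 × 1.8 = 30.78 kPa.
q_ult = c·N_c·s_c + q·N_q + 0.5·γ·B·N_γ·s_γ
     = 17 × 29.4 × 1.3 + 30.78 × 17.8 + 0.5 × 17.1 × 1 × 14.4 × 0.8
     = 649.74 + 547.88 + 98.496 = 1296.1 kPa.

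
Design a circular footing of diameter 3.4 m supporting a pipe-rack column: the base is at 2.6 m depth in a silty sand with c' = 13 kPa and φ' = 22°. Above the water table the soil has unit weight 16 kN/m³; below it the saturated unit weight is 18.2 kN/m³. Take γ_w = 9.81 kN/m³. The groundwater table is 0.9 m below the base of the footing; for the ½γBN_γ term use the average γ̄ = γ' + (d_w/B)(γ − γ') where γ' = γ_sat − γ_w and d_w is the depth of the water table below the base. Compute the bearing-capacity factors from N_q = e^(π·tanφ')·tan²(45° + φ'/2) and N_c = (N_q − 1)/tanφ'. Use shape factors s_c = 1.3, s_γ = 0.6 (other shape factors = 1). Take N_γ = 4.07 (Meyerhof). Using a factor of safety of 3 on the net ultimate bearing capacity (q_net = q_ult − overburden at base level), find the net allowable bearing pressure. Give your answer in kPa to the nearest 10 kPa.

N_q = e^(π·tan22°)·tan²(56°) = 7.82; N_c = (N_q − 1)/tanφ' = 16.88.
Effective surcharge at the founding depth q = γ·D_f = 16 × 2.6 = 41.6 kPa.
With d_w = 0.9 m < B, γ̄ = 8.39 + (0.9/3.4) × (16 − 8.39) = 10.404 kN/m³.
q_ult = c·N_c·s_c + q·N_q + 0.5·γ·B·N_γ·s_γ
     = 13 × 16.883 × 1.3 + 41.6 × 7.8211 + 0.5 × 10.404 × 3.4 × 4.07 × 0.6
     = 285.32 + 325.36 + 43.193 = 653.87 kPa.
q_net = 653.87 − 41.6 = 612.27 kPa.
q_all(net) = 612.27 / 3 = 204.09 kPa.

q_all(net) ≈ 200 kPa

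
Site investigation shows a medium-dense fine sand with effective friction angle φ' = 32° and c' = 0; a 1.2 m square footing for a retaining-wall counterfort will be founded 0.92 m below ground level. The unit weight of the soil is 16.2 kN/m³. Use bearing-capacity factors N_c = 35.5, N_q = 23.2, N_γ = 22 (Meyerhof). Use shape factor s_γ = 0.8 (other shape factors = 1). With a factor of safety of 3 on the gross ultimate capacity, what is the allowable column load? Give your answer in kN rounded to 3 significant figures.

P_all ≈ 248 kN

q = γ·D_f = 16.2 × 0.92 = 14.904 kPa.
q·N_q = 14.904 × 23.2 = 345.77 kPa
0.5·γ·B·N_γ·s_γ = 0.5 × 16.2 × 1.2 × 22 × 0.8 = 171.07 kPa
q_ult = 345.77 + 171.07 = 516.84 kPa.
Gross allowable pressure q_all = 516.84 / 3 = 172.28 kPa.
Footing area = 1.44 m², so allowable column load = 172.28 × 1.44 = 248.09 kN.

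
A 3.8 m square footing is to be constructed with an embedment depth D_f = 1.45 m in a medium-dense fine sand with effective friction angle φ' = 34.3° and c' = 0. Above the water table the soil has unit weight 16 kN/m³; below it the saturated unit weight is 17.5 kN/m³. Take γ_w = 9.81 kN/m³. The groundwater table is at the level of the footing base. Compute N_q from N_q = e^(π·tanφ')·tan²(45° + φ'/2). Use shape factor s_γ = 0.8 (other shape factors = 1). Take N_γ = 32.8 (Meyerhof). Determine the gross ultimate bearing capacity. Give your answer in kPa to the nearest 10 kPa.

q_ult ≈ 1090 kPa

tan34.3° = 0.6822, so N_q = e^(π×0.6822)·tan²(62.15°) = 8.525 × 3.582 = 30.54.
Overburden at base level: q = 16 × 1.45 = 23.2 kPa.
Below the base the soil is submerged, so the ½γBN_γ term uses γ' = 17.5 − 9.81 = 7.69 kN/m³.
Surcharge term q·N_q = 23.2 × 30.539 = 708.52 kPa; self-weight term 0.5·γ·B·N_γ·s_γ = 0.5 × 7.69 × 3.8 × 32.8 × 0.8 = 383.39 kPa.
q_ult = 708.52 + 383.39 = 1091.9 kPa.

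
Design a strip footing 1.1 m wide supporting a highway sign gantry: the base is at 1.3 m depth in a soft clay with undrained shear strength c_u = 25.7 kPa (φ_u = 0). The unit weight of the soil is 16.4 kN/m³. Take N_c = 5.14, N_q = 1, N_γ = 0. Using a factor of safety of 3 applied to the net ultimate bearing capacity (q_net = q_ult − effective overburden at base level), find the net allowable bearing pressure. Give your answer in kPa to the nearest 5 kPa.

Effective surcharge at the founding depth q = γ·D_f = 16.4 × 1.3 = 21.32 kPa.
q_ult = c·N_c + q·N_q
     = 25.7 × 5.14 + 21.32 × 1
     = 132.1 + 21.32 = 153.42 kPa.
Net ultimate: q_net = 153.42 − 21.32 = 132.1 kPa.
q_all(net) = 132.1 / 3 = 44.033 kPa.

q_all(net) ≈ 45 kPa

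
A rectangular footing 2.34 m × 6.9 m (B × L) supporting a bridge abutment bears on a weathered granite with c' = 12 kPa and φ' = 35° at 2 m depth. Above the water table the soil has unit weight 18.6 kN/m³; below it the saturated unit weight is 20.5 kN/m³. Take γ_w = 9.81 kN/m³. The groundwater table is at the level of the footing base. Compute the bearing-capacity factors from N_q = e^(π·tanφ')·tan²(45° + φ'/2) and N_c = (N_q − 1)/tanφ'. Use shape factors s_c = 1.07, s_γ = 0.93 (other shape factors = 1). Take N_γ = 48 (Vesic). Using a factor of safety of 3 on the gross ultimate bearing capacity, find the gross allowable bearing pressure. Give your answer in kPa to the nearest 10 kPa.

q_all ≈ 800 kPa

N_q = e^(π·tan35°)·tan²(62.5°) = 33.3; N_c = (N_q − 1)/tanφ' = 46.12.
Effective surcharge at the founding depth q = γ·D_f = 18.6 × 2 = 37.2 kPa.
The water table coincides with the base, so in the self-weight term γ → γ' = 10.69 kN/m³.
q_ult = c·N_c·s_c + q·N_q + 0.5·γ·B·N_γ·s_γ
     = 12 × 46.124 × 1.07 + 37.2 × 33.296 + 0.5 × 10.69 × 2.34 × 48 × 0.93
     = 592.23 + 1238.6 + 558.33 = 2389.2 kPa.
q_all = 2389.2 / 3 = 796.39 kPa.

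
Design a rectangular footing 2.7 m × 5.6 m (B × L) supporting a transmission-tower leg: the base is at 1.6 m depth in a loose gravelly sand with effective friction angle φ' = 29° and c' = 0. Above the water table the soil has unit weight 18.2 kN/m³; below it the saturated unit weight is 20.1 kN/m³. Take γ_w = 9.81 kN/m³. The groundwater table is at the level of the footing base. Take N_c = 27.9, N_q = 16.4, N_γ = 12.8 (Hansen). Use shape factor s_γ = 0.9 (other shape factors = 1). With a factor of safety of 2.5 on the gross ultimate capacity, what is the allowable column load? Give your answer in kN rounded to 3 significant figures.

P_all ≈ 3860 kN

q = γ·D_f = 18.2 × 1.6 = 29.12 kPa.
For the ½γBN_γ term take γ' = 20.1 − 9.81 = 10.29 kN/m³ (soil below base is submerged).
q·N_q = 29.12 × 16.4 = 477.57 kPa
0.5·γ·B·N_γ·s_γ = 0.5 × 10.29 × 2.7 × 12.8 × 0.9 = 160.03 kPa
q_ult = 477.57 + 160.03 = 637.6 kPa.
Gross allowable pressure q_all = 637.6 / 2.5 = 255.04 kPa.
Footing area = 15.12 m², so allowable column load = 255.04 × 15.12 = 3856.2 kN.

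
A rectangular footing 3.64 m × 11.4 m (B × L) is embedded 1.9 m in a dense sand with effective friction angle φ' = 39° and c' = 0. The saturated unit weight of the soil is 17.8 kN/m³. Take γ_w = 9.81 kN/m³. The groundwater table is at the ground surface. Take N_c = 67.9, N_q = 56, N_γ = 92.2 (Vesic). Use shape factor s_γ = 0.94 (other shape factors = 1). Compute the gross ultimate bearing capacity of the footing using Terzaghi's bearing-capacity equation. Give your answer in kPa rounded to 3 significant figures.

q_ult ≈ 2110 kPa

γ' = 17.8 − 9.81 = 7.99 kN/m³ (submerged throughout). q = 7.99 × 1.9 = 15.181 kPa; the same γ' applies in the ½γBN_γ term.
q·N_q = 15.181 × 56 = 850.14 kPa
0.5·γ·B·N_γ·s_γ = 0.5 × 7.99 × 3.64 × 92.2 × 0.94 = 1260.3 kPa
q_ult = 850.14 + 1260.3 = 2110.4 kPa.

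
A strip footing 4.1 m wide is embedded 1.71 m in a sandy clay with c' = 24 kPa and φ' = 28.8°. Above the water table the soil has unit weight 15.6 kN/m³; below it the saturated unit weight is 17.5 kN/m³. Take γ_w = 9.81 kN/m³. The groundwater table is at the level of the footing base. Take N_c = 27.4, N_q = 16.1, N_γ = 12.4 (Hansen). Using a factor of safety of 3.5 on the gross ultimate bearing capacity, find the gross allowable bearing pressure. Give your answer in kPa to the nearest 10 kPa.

q_all ≈ 370 kPa

q = γ·D_f = 15.6 × 1.71 = 26.676 kPa.
For the ½γBN_γ term take γ' = 17.5 − 9.81 = 7.69 kN/m³ (soil below base is submerged).
c·N_c = 24 × 27.4 = 657.6 kPa
q·N_q = 26.676 × 16.1 = 429.48 kPa
0.5·γ·B·N_γ = 0.5 × 7.69 × 4.1 × 12.4 = 195.48 kPa
q_ult = 657.6 + 429.48 + 195.48 = 1282.6 kPa.
q_all = 1282.6 / 3.5 = 366.45 kPa.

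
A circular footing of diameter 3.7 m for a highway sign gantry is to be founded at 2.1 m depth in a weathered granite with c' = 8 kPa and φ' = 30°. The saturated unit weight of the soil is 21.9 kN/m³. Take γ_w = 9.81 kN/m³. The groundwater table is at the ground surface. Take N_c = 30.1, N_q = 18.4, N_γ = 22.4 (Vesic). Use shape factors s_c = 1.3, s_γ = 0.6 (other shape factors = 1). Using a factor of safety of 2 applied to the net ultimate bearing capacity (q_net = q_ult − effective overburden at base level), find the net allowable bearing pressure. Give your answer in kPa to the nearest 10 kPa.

With the water table at the surface the whole profile is submerged: γ' = 21.9 − 9.81 = 12.09 kN/m³, so q = γ'·D_f = 25.389 kPa; the same γ' applies in the ½γBN_γ term.
q_ult = c·N_c·s_c + q·N_q + 0.5·γ·B·N_γ·s_γ
     = 8 × 30.1 × 1.3 + 25.389 × 18.4 + 0.5 × 12.09 × 3.7 × 22.4 × 0.6
     = 313.04 + 467.16 + 300.61 = 1080.8 kPa.
Net ultimate: q_net = 1080.8 − 25.389 = 1055.4 kPa.
q_all(net) = 1055.4 / 2 = 527.71 kPa.

q_all(net) ≈ 530 kPa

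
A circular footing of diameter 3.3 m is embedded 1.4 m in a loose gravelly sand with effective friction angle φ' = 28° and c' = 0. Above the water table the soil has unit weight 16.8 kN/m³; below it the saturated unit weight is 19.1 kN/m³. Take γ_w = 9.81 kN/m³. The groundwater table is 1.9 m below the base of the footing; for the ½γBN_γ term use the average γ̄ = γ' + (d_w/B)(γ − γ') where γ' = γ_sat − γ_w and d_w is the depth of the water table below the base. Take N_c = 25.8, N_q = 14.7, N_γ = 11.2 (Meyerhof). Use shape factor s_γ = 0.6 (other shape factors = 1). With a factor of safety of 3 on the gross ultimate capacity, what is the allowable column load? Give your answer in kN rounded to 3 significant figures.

P_all ≈ 1420 kN

q = γ·D_f = 16.8 × 1.4 = 23.52 kPa.
γ' = 9.29 kN/m³; averaging over the depth B below the base, γ̄ = γ' + (d_w/B)(γ − γ') = 13.614 kN/m³.
q·N_q = 23.52 × 14.7 = 345.74 kPa
0.5·γ·B·N_γ·s_γ = 0.5 × 13.614 × 3.3 × 11.2 × 0.6 = 150.95 kPa
q_ult = 345.74 + 150.95 = 496.7 kPa.
Gross allowable pressure q_all = 496.7 / 3 = 165.57 kPa.
Footing area = 8.553 m², so allowable column load = 165.57 × 8.553 = 1416.1 kN.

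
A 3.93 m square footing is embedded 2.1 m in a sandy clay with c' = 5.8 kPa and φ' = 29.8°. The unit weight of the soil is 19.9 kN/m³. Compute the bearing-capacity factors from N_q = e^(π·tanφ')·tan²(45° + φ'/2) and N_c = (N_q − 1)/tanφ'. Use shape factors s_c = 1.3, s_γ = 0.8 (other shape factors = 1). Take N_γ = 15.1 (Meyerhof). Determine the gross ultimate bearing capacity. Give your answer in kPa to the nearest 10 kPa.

q_ult ≈ 1450 kPa

tan29.8° = 0.5727, so N_q = e^(π×0.5727)·tan²(59.9°) = 6.045 × 2.976 = 17.99.
N_c = (17.99 − 1)/tan29.8° = 29.66.
Effective surcharge at the founding depth q = γ·D_f = 19.9 × 2.1 = 41.79 kPa.
q_ult = c·N_c·s_c + q·N_q + 0.5·γ·B·N_γ·s_γ
     = 5.8 × 29.665 × 1.3 + 41.79 × 17.989 + 0.5 × 19.9 × 3.93 × 15.1 × 0.8
     = 223.67 + 751.76 + 472.37 = 1447.8 kPa.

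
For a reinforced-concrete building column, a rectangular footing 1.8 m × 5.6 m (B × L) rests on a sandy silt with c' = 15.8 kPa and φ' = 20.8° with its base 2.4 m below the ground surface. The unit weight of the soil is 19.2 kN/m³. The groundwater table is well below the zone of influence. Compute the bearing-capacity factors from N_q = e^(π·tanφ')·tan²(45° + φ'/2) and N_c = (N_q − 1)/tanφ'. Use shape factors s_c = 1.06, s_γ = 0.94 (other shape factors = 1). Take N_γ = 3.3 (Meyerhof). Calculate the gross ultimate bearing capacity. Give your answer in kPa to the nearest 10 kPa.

tan20.8° = 0.3799, so N_q = e^(π×0.3799)·tan²(55.4°) = 3.298 × 2.101 = 6.93.
N_c = (6.93 − 1)/tan20.8° = 15.61.
Effective surcharge at the founding depth q = γ·D_f = 19.2 × 2.4 = 46.08 kPa.
q_ult = c·N_c·s_c + q·N_q + 0.5·γ·B·N_γ·s_γ
     = 15.8 × 15.612 × 1.06 + 46.08 × 6.9305 + 0.5 × 19.2 × 1.8 × 3.3 × 0.94
     = 261.47 + 319.36 + 53.603 = 634.43 kPa.

q_ult ≈ 630 kPa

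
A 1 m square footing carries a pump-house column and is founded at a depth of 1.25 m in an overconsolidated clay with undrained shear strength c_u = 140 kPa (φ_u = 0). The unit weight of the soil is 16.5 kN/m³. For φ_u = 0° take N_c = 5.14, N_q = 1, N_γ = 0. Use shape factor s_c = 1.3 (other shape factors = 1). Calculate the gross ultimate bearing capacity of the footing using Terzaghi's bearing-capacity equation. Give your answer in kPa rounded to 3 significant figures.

q_ult ≈ 956 kPa

q = γ·D_f = 16.5 × 1.25 = 20.625 kPa.
c·N_c·s_c = 140 × 5.14 × 1.3 = 935.48 kPa
q·N_q = 20.625 × 1 = 20.625 kPa
q_ult = 935.48 + 20.625 = 956.1 kPa.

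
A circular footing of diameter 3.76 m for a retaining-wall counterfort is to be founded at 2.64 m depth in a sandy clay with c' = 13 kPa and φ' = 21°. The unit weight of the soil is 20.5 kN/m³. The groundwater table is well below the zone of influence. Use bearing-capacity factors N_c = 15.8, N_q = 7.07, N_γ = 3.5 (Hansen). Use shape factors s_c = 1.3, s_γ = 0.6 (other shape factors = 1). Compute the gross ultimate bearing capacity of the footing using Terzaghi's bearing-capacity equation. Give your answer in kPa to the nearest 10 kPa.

q_ult ≈ 730 kPa

q = γ·D_f = 20.5 × 2.64 = 54.12 kPa.
c·N_c·s_c = 13 × 15.8 × 1.3 = 267.02 kPa
q·N_q = 54.12 × 7.07 = 382.63 kPa
0.5·γ·B·N_γ·s_γ = 0.5 × 20.5 × 3.76 × 3.5 × 0.6 = 80.934 kPa
q_ult = 267.02 + 382.63 + 80.934 = 730.58 kPa.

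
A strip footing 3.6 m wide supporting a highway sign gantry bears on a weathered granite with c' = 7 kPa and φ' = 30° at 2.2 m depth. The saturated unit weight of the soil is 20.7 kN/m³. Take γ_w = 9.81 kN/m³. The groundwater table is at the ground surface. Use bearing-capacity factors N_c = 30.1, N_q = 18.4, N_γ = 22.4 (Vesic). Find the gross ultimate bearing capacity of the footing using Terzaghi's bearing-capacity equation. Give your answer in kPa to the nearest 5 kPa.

With the water table at the surface the whole profile is submerged: γ' = 20.7 − 9.81 = 10.89 kN/m³, so q = γ'·D_f = 23.958 kPa; the same γ' applies in the ½γBN_γ term.
q_ult = c·N_c + q·N_q + 0.5·γ·B·N_γ
     = 7 × 30.1 + 23.958 × 18.4 + 0.5 × 10.89 × 3.6 × 22.4
     = 210.7 + 440.83 + 439.08 = 1090.6 kPa.

q_ult ≈ 1090 kPa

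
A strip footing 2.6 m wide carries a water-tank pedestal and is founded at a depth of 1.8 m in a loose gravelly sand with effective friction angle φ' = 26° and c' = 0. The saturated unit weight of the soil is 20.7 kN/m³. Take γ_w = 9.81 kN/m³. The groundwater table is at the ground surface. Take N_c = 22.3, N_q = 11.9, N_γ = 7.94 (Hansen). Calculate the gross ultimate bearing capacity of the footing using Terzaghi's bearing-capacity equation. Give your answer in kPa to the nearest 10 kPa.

With the water table at the surface the whole profile is submerged: γ' = 20.7 − 9.81 = 10.89 kN/m³, so q = γ'·D_f = 19.602 kPa; the same γ' applies in the ½γBN_γ term.
q_ult = q·N_q + 0.5·γ·B·N_γ
     = 19.602 × 11.9 + 0.5 × 10.89 × 2.6 × 7.94
     = 233.26 + 112.41 = 345.67 kPa.

q_ult ≈ 350 kPa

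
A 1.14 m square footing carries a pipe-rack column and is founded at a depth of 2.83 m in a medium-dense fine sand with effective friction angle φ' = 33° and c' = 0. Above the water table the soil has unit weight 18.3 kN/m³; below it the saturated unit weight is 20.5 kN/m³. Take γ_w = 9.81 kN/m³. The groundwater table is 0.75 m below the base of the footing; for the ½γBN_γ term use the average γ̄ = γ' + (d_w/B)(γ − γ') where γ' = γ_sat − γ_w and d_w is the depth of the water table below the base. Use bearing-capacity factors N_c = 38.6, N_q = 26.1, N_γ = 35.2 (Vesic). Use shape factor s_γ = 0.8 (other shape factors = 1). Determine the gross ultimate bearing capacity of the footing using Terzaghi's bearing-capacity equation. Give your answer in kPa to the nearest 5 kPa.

Overburden at base level: q = 18.3 × 2.83 = 51.789 kPa.
The water table is 0.75 m below the base (< B = 1.14 m), so the ½γBN_γ term uses γ̄ = γ' + (d_w/B)(γ − γ') = 10.69 + (0.75/1.14)(18.3 − 10.69) = 15.697 kN/m³.
Surcharge term q·N_q = 51.789 × 26.1 = 1351.7 kPa; self-weight term 0.5·γ·B·N_γ·s_γ = 0.5 × 15.697 × 1.14 × 35.2 × 0.8 = 251.95 kPa.
q_ult = 1351.7 + 251.95 = 1603.6 kPa.

q_ult ≈ 1605 kPa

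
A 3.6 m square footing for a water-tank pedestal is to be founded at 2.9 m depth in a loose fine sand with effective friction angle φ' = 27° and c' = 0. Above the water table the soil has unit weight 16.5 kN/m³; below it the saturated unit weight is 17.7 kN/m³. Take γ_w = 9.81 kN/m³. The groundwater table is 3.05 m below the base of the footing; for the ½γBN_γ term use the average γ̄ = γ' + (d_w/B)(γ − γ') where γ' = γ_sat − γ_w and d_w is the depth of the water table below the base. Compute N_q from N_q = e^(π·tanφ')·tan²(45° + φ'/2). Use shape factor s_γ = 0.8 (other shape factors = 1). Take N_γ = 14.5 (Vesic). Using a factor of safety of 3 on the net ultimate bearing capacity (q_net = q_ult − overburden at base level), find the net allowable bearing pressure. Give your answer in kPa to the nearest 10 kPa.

q_all(net) ≈ 300 kPa

N_q = e^(π·tan27°)·tan²(58.5°) = 13.2.
Effective surcharge at the founding depth q = γ·D_f = 16.5 × 2.9 = 47.85 kPa.
With d_w = 3.05 m < B, γ̄ = 7.89 + (3.05/3.6) × (16.5 − 7.89) = 15.185 kN/m³.
q_ult = q·N_q + 0.5·γ·B·N_γ·s_γ
     = 47.85 × 13.199 + 0.5 × 15.185 × 3.6 × 14.5 × 0.8
     = 631.58 + 317.05 = 948.63 kPa.
q_net = 948.63 − 47.85 = 900.78 kPa.
q_all(net) = 900.78 / 3 = 300.26 kPa.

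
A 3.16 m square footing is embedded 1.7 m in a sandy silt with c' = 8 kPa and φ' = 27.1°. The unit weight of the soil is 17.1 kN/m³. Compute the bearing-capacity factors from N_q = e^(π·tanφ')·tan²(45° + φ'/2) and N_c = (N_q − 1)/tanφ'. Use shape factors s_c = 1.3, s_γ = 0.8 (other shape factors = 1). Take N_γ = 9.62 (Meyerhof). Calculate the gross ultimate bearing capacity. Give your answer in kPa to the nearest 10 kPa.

tan27.1° = 0.5117, so N_q = e^(π×0.5117)·tan²(58.55°) = 4.991 × 2.673 = 13.34.
N_c = (13.34 − 1)/tan27.1° = 24.12.
Effective surcharge at the founding depth q = γ·D_f = 17.1 × 1.7 = 29.07 kPa.
q_ult = c·N_c·s_c + q·N_q + 0.5·γ·B·N_γ·s_γ
     = 8 × 24.12 × 1.3 + 29.07 × 13.343 + 0.5 × 17.1 × 3.16 × 9.62 × 0.8
     = 250.85 + 387.88 + 207.93 = 846.66 kPa.

q_ult ≈ 850 kPa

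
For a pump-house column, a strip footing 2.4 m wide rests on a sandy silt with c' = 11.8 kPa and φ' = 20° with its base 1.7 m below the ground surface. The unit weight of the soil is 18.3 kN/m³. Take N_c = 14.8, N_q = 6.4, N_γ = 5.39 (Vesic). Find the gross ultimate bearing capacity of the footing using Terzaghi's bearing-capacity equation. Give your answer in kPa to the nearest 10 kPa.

q_ult ≈ 490 kPa

Effective surcharge at the founding depth q = γ·D_f = 18.3 × 1.7 = 31.11 kPa.
q_ult = c·N_c + q·N_q + 0.5·γ·B·N_γ
     = 11.8 × 14.8 + 31.11 × 6.4 + 0.5 × 18.3 × 2.4 × 5.39
     = 174.64 + 199.1 + 118.36 = 492.11 kPa.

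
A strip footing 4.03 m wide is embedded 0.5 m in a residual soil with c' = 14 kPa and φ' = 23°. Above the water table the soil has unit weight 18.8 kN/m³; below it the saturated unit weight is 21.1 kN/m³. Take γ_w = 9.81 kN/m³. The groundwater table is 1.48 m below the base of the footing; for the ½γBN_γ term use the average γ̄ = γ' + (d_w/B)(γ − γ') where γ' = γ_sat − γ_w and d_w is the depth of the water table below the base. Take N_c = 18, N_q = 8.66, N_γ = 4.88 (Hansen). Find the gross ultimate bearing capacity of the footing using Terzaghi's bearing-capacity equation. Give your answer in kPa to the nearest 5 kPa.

Overburden at base level: q = 18.8 × 0.5 = 9.4 kPa.
The water table is 1.48 m below the base (< B = 4.03 m), so the ½γBN_γ term uses γ̄ = γ' + (d_w/B)(γ − γ') = 11.29 + (1.48/4.03)(18.8 − 11.29) = 14.048 kN/m³.
Cohesion term c·N_c = 14 × 18 = 252 kPa; surcharge term q·N_q = 9.4 × 8.66 = 81.404 kPa; self-weight term 0.5·γ·B·N_γ = 0.5 × 14.048 × 4.03 × 4.88 = 138.14 kPa.
q_ult = 252 + 81.404 + 138.14 = 471.54 kPa.

q_ult ≈ 470 kPa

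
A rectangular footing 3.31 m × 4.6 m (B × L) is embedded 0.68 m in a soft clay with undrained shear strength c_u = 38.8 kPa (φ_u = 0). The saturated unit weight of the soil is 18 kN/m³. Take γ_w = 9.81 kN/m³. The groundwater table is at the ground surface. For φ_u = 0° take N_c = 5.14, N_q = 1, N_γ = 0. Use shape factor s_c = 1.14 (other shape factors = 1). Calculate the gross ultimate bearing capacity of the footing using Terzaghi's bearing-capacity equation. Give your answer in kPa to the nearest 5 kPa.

q_ult ≈ 235 kPa

With the water table at the surface the whole profile is submerged: γ' = 18 − 9.81 = 8.19 kN/m³, so q = γ'·D_f = 5.5692 kPa.
q_ult = c·N_c·s_c + q·N_q
     = 38.8 × 5.14 × 1.14 + 5.5692 × 1
     = 227.35 + 5.5692 = 232.92 kPa.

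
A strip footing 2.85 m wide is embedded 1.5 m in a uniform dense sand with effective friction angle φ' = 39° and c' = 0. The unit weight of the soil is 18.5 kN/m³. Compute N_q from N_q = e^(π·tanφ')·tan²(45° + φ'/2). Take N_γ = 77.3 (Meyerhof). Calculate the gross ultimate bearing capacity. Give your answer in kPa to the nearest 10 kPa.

q_ult ≈ 3590 kPa

tan39° = 0.8098, so N_q = e^(π×0.8098)·tan²(64.5°) = 12.731 × 4.395 = 55.96.
Effective surcharge at the founding depth q = γ·D_f = 18.5 × 1.5 = 27.75 kPa.
q_ult = q·N_q + 0.5·γ·B·N_γ
     = 27.75 × 55.957 + 0.5 × 18.5 × 2.85 × 77.3
     = 1552.8 + 2037.8 = 3590.6 kPa.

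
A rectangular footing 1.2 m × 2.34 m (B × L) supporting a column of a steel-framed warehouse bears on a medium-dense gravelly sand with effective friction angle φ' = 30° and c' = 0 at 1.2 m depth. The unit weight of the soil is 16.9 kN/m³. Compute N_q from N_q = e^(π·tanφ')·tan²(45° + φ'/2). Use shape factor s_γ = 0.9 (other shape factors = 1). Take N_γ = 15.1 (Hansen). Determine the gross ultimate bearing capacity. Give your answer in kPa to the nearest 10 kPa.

q_ult ≈ 510 kPa

tan30° = 0.5774, so N_q = e^(π×0.5774)·tan²(60°) = 6.134 × 3.0 = 18.4.
Effective surcharge at the founding depth q = γ·D_f = 16.9 × 1.2 = 20.28 kPa.
q_ult = q·N_q + 0.5·γ·B·N_γ·s_γ
     = 20.28 × 18.401 + 0.5 × 16.9 × 1.2 × 15.1 × 0.9
     = 373.17 + 137.8 = 510.98 kPa.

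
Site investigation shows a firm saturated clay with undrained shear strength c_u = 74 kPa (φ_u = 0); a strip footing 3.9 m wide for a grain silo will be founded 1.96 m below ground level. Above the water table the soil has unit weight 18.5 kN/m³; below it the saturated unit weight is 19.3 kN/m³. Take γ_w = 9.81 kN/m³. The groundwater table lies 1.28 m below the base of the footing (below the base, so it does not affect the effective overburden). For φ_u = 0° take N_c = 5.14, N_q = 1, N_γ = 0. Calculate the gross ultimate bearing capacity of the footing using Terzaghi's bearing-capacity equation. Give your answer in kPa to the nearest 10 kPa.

q = γ·D_f = 18.5 × 1.96 = 36.26 kPa.
c·N_c = 74 × 5.14 = 380.36 kPa
q·N_q = 36.26 × 1 = 36.26 kPa
q_ult = 380.36 + 36.26 = 416.62 kPa.

q_ult ≈ 420 kPa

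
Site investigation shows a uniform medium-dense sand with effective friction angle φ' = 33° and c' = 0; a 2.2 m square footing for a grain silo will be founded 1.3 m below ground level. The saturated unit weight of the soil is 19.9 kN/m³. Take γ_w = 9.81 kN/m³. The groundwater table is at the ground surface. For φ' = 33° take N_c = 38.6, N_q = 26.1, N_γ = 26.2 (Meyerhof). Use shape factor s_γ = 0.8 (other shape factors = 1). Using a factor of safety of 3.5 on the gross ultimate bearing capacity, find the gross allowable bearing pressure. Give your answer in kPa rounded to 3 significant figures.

γ' = 19.9 − 9.81 = 10.09 kN/m³ (submerged throughout). q = 10.09 × 1.3 = 13.117 kPa; the same γ' applies in the ½γBN_γ term.
q·N_q = 13.117 × 26.1 = 342.35 kPa
0.5·γ·B·N_γ·s_γ = 0.5 × 10.09 × 2.2 × 26.2 × 0.8 = 232.64 kPa
q_ult = 342.35 + 232.64 = 574.99 kPa.
q_all = 574.99 / 3.5 = 164.28 kPa.

q_all ≈ 164 kPa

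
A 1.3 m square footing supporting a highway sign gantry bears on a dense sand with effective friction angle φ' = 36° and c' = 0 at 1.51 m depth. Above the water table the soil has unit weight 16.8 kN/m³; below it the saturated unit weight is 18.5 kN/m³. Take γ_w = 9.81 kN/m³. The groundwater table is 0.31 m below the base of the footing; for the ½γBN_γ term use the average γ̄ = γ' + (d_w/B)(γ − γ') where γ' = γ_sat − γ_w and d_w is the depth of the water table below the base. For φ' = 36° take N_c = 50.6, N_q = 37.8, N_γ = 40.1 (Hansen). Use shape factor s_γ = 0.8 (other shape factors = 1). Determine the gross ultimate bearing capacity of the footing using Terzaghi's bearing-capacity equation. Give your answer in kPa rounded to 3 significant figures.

Overburden at base level: q = 16.8 × 1.51 = 25.368 kPa.
The water table is 0.31 m below the base (< B = 1.3 m), so the ½γBN_γ term uses γ̄ = γ' + (d_w/B)(γ − γ') = 8.69 + (0.31/1.3)(16.8 − 8.69) = 10.624 kN/m³.
Surcharge term q·N_q = 25.368 × 37.8 = 958.91 kPa; self-weight term 0.5·γ·B·N_γ·s_γ = 0.5 × 10.624 × 1.3 × 40.1 × 0.8 = 221.53 kPa.
q_ult = 958.91 + 221.53 = 1180.4 kPa.

q_ult ≈ 1180 kPa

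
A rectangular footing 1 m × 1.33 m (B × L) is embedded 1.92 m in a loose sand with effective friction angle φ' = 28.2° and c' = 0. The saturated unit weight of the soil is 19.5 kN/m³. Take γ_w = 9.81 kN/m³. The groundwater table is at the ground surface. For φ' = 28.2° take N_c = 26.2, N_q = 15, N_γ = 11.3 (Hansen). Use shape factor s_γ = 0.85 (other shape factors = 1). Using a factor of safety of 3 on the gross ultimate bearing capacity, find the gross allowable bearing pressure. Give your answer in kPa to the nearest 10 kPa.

γ' = 19.5 − 9.81 = 9.69 kN/m³ (submerged throughout). q = 9.69 × 1.92 = 18.605 kPa; the same γ' applies in the ½γBN_γ term.
q·N_q = 18.605 × 15 = 279.07 kPa
0.5·γ·B·N_γ·s_γ = 0.5 × 9.69 × 1 × 11.3 × 0.85 = 46.536 kPa
q_ult = 279.07 + 46.536 = 325.61 kPa.
q_all = 325.61 / 3 = 108.54 kPa.

q_all ≈ 110 kPa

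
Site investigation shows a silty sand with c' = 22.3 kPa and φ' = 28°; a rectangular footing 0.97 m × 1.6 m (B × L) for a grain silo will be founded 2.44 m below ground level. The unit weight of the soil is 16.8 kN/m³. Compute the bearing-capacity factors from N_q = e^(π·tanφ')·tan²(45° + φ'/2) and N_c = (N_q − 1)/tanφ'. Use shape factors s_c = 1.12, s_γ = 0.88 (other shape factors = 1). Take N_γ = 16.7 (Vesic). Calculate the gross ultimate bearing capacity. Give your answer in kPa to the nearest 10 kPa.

q_ult ≈ 1370 kPa

tan28° = 0.5317, so N_q = e^(π×0.5317)·tan²(59°) = 5.314 × 2.77 = 14.72.
N_c = (14.72 − 1)/tan28° = 25.8.
q = γ·D_f = 16.8 × 2.44 = 40.992 kPa.
c·N_c·s_c = 22.3 × 25.803 × 1.12 = 644.46 kPa
q·N_q = 40.992 × 14.72 = 603.4 kPa
0.5·γ·B·N_γ·s_γ = 0.5 × 16.8 × 0.97 × 16.7 × 0.88 = 119.74 kPa
q_ult = 644.46 + 603.4 + 119.74 = 1367.6 kPa.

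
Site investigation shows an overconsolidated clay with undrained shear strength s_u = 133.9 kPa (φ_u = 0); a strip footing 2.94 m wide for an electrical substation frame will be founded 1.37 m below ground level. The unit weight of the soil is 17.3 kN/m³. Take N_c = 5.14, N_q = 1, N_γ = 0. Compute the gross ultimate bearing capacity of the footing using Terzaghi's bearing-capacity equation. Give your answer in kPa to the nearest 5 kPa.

q_ult ≈ 710 kPa

Effective surcharge at the founding depth q = γ·D_f = 17.3 × 1.37 = 23.701 kPa.
q_ult = c·N_c + q·N_q
     = 133.9 × 5.14 + 23.701 × 1
     = 688.25 + 23.701 = 711.95 kPa.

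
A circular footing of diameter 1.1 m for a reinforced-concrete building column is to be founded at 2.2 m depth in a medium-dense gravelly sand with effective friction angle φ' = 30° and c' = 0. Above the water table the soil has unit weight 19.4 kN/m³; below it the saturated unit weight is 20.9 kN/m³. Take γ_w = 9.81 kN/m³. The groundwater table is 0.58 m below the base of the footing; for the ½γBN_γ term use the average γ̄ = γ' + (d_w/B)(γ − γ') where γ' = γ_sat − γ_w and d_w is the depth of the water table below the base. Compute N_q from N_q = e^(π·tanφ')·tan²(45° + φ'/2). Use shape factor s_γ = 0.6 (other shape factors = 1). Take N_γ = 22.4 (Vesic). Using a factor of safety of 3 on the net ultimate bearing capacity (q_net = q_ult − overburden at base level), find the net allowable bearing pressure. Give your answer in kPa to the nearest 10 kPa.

q_all(net) ≈ 290 kPa

N_q = e^(π·tan30°)·tan²(60°) = 18.4.
Effective surcharge at the founding depth q = γ·D_f = 19.4 × 2.2 = 42.68 kPa.
With d_w = 0.58 m < B, γ̄ = 11.09 + (0.58/1.1) × (19.4 − 11.09) = 15.472 kN/m³.
q_ult = q·N_q + 0.5·γ·B·N_γ·s_γ
     = 42.68 × 18.401 + 0.5 × 15.472 × 1.1 × 22.4 × 0.6
     = 785.36 + 114.37 = 899.73 kPa.
q_net = 899.73 − 42.68 = 857.05 kPa.
q_all(net) = 857.05 / 3 = 285.68 kPa.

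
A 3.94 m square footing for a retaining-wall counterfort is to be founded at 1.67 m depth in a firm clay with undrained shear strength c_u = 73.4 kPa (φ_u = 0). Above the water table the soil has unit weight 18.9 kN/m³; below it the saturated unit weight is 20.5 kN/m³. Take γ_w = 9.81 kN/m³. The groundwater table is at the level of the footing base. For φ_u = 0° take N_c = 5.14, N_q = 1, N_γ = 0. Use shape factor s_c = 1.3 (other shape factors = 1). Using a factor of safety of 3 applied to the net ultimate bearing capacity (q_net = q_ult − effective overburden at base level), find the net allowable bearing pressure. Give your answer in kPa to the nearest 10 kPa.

q_all(net) ≈ 160 kPa

Overburden at base level: q = 18.9 × 1.67 = 31.563 kPa.
Cohesion term c·N_c·s_c = 73.4 × 5.14 × 1.3 = 490.46 kPa; surcharge term q·N_q = 31.563 × 1 = 31.563 kPa.
q_ult = 490.46 + 31.563 = 522.02 kPa.
Net ultimate: q_net = 522.02 − 31.563 = 490.46 kPa.
q_all(net) = 490.46 / 3 = 163.49 kPa.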